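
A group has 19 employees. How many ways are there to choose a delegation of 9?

This is C(19,9) = 92378.

92378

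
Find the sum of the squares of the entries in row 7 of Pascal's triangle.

Σ C(7,j)² is the coefficient of x^7 in (1+x)^7(1+x)^7 = (1+x)^14, i.e. C(14,7) = 3432.

3432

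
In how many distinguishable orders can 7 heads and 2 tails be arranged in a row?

36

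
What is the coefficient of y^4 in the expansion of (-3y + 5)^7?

354375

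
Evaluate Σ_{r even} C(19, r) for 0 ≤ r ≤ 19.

Even-r terms of row 19 sum to 2^18 = 262144.

262144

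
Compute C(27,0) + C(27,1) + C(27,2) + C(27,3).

3304

1 + 27 + 351 + 2925 = 3304.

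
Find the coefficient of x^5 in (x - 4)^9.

The general term is C(9,j)·(x)^j·(-4)^(9-j); the x^5 term has j = 5.
C(9,5) = 126.
Coefficient = C(9,5) · (-4)^4 = 126 · 256 = 32256.

32256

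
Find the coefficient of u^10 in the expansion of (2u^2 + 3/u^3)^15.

General term: C(15,j)·(2u^2)^j·(3/u^3)^(15-j), with u-exponent 2j − 3(15−j) = 5j − 45.
Set 5j − 45 = 10: j = 11.
C(15,11) = 1365; 2^11 = 2048; 3^4 = 81.
Coefficient = 1365 · 2048 · 81 = 226437120.

226437120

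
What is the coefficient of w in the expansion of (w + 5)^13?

The general term is C(13,j)·(w)^j·(5)^(13-j); the w^1 term has j = 1.
C(13,1) = 13.
Coefficient = C(13,1) · 5^12 = 13 · 244140625 = 3173828125.

3173828125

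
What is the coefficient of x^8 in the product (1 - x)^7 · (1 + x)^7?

35

Coefficient of x^8 = Σ_{j} C(7,j)·(-1)^j·C(7,8-j)·1^(8-j) for j from 1 to 7.
= (-7) + 147 + (-735) + 1225 + (-735) + 147 + (-7) = 35.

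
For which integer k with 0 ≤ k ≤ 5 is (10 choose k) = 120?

C(10,k) increases on 0 ≤ k ≤ 5. C(10,2) = 45 and C(10,3) = 120, so k = 3.

3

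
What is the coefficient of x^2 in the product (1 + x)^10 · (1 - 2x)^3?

Coefficient of x^2 = Σ_{j} C(10,j)·1^j·C(3,2-j)·(-2)^(2-j) for j from 0 to 2.
= 12 + (-60) + 45 = -3.

-3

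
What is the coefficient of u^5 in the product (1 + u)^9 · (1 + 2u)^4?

4446

Coefficient of u^5 = Σ_{j} C(9,j)·1^j·C(4,5-j)·2^(5-j) for j from 1 to 5.
= 144 + 1152 + 2016 + 1008 + 126 = 4446.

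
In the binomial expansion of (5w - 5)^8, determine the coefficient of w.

The general term is C(8,j)·(5w)^j·(-5)^(8-j); the w^1 term has j = 1.
C(8,1) = 8.
Coefficient = C(8,1) · 5^1 · (-5)^7 = 8 · 5 · (-78125) = -3125000.

-3125000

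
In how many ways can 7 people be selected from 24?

This is C(24,7) = 346104.

346104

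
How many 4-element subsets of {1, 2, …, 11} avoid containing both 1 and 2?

All 4-subsets: C(11,4) = 330. Those containing both fixed elements: C(9,2) = 36.
330 − 36 = 294.

294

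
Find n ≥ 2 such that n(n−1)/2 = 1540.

n(n−1)/2 = 1540 ⇒ n(n−1) = 3080. Since 56·55 = 3080, n = 56.

56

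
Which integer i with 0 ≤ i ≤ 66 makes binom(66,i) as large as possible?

C(66,i) is maximized at i = 66/2 = 33.

33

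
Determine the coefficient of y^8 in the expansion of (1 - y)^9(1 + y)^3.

Coefficient of y^8 = Σ_{j} C(9,j)·(-1)^j·C(3,8-j)·1^(8-j) for j from 5 to 8.
= (-126) + 252 + (-108) + 9 = 27.

27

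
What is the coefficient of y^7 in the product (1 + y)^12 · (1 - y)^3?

Coefficient of y^7 = Σ_{j} C(12,j)·1^j·C(3,7-j)·(-1)^(7-j) for j from 4 to 7.
= (-495) + 2376 + (-2772) + 792 = -99.

-99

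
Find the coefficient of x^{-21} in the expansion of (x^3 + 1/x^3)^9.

9

General term: C(9,j)·(x^3)^j·(1/x^3)^(9-j), with x-exponent 3j − 3(9−j) = 6j − 27.
Set 6j − 27 = -21: j = 1.
C(9,1) = 9; 1^1 = 1; 1^8 = 1.
Coefficient = 9 · 1 · 1 = 9.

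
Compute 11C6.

462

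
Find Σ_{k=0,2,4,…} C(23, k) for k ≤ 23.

4194304

Even-k terms of row 23 sum to 2^22 = 4194304.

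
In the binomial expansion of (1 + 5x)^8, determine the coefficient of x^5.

175000

The general term is C(8,j)·(1)^j·(5x)^(8-j); the x^5 term has j = 3.
C(8,3) = 56.
Coefficient = C(8,3) · 5^5 = 56 · 3125 = 175000.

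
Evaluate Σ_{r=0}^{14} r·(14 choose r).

Since r·C(14,r) = 14·C(13,r−1), the sum is 14·2^13 = 14·8192 = 114688.

114688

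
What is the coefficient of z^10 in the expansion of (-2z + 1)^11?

The general term is C(11,j)·(-2z)^j·(1)^(11-j); the z^10 term has j = 10.
C(11,10) = 11.
Coefficient = C(11,10) · (-2)^10 = 11 · 1024 = 11264.

11264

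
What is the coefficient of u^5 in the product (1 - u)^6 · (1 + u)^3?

-6

Coefficient of u^5 = Σ_{j} C(6,j)·(-1)^j·C(3,5-j)·1^(5-j) for j from 2 to 5.
= 15 + (-60) + 45 + (-6) = -6.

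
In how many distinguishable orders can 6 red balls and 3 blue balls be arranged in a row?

84

Choose positions for the red balls: C(9,6) = 84.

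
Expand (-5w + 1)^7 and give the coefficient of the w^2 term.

525

The general term is C(7,j)·(-5w)^j·(1)^(7-j); the w^2 term has j = 2.
C(7,2) = 21.
Coefficient = C(7,2) · (-5)^2 = 21 · 25 = 525.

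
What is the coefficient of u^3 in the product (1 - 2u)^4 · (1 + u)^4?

Coefficient of u^3 = Σ_{j} C(4,j)·(-2)^j·C(4,3-j)·1^(3-j) for j from 0 to 3.
= 4 + (-48) + 96 + (-32) = 20.

20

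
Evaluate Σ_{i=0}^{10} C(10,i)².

Σ C(10,i)² is the coefficient of x^10 in (1+x)^10(1+x)^10 = (1+x)^20, i.e. C(20,10) = 184756.

184756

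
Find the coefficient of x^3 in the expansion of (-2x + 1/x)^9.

5376

General term: C(9,j)·(-2x)^j·(1/x)^(9-j), with x-exponent 1j − 1(9−j) = 2j − 9.
Set 2j − 9 = 3: j = 6.
C(9,6) = 84; (-2)^6 = 64; 1^3 = 1.
Coefficient = 84 · 64 · 1 = 5376.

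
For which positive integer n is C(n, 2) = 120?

n(n−1)/2 = 120 ⇒ n(n−1) = 240. Since 16·15 = 240, n = 16.

16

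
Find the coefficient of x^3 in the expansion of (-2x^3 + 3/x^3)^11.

7185024

General term: C(11,j)·(-2x^3)^j·(3/x^3)^(11-j), with x-exponent 3j − 3(11−j) = 6j − 33.
Set 6j − 33 = 3: j = 6.
C(11,6) = 462; (-2)^6 = 64; 3^5 = 243.
Coefficient = 462 · 64 · 243 = 7185024.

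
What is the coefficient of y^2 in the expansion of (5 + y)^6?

The general term is C(6,j)·(5)^j·(y)^(6-j); the y^2 term has j = 4.
C(6,4) = 15.
Coefficient = C(6,4) · 5^4 = 15 · 625 = 9375.

9375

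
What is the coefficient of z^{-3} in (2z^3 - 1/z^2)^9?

General term: C(9,j)·(2z^3)^j·(-1/z^2)^(9-j), with z-exponent 3j − 2(9−j) = 5j − 18.
Set 5j − 18 = -3: j = 3.
C(9,3) = 84; 2^3 = 8; (-1)^6 = 1.
Coefficient = 84 · 8 · 1 = 672.

672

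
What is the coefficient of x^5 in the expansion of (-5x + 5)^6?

The general term is C(6,j)·(-5x)^j·(5)^(6-j); the x^5 term has j = 5.
C(6,5) = 6.
Coefficient = C(6,5) · (-5)^5 · 5^1 = 6 · (-3125) · 5 = -93750.

-93750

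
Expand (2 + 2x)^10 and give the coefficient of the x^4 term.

The general term is C(10,j)·(2)^j·(2x)^(10-j); the x^4 term has j = 6.
C(10,6) = 210.
Coefficient = C(10,6) · 2^6 · 2^4 = 210 · 64 · 16 = 215040.

215040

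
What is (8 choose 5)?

56

C(8,5) = C(8,3) by symmetry.
C(8,3) = (8·7·6) / 3! = 336 / 6 = 56.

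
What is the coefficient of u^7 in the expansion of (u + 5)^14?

The general term is C(14,j)·(u)^j·(5)^(14-j); the u^7 term has j = 7.
C(14,7) = 3432.
Coefficient = C(14,7) · 5^7 = 3432 · 78125 = 268125000.

268125000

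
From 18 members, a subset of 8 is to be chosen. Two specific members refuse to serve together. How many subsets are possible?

35750

All 8-subsets: C(18,8) = 43758. Those containing both fixed elements: C(16,6) = 8008.
43758 − 8008 = 35750.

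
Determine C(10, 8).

45

C(10,8) = C(10,2) by symmetry.
C(10,2) = (10·9) / 2! = 90 / 2 = 45.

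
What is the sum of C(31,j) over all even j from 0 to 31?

Even-j terms of row 31 sum to 2^30 = 1073741824.

1073741824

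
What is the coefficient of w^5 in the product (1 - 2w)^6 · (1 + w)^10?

Coefficient of w^5 = Σ_{j} C(6,j)·(-2)^j·C(10,5-j)·1^(5-j) for j from 0 to 5.
= 252 + (-2520) + 7200 + (-7200) + 2400 + (-192) = -60.

-60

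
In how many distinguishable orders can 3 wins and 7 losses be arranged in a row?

Choose positions for the wins: C(10,3) = 120.

120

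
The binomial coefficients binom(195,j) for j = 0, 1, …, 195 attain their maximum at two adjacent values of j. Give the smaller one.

97

For odd n = 195, C(195,j) peaks at j = (n−1)/2 and (n+1)/2; the smaller is 97.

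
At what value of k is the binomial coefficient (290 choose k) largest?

145

C(290,k) is maximized at k = 290/2 = 145.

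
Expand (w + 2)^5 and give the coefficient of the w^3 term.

40

The general term is C(5,j)·(w)^j·(2)^(5-j); the w^3 term has j = 3.
C(5,3) = 10.
Coefficient = C(5,3) · 2^2 = 10 · 4 = 40.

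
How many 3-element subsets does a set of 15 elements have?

455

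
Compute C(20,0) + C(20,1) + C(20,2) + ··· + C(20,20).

1048576

The entries of row 20 sum to 2^20 = 1048576.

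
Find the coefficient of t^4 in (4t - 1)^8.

17920

The general term is C(8,j)·(4t)^j·(-1)^(8-j); the t^4 term has j = 4.
C(8,4) = 70.
Coefficient = C(8,4) · 4^4 = 70 · 256 = 17920.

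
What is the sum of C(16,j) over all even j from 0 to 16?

Even-j terms of row 16 sum to 2^15 = 32768.

32768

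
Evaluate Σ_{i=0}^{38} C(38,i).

The entries of row 38 sum to 2^38 = 274877906944.

274877906944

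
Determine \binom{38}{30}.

C(38,30) = C(38,8) by symmetry.
C(38,8) = (38·37·36·35·34·33·32·31) / 8! = 1971788797440 / 40320 = 48903492.

48903492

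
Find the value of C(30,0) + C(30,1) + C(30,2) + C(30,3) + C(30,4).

31931

1 + 30 + 435 + 4060 + 27405 = 31931.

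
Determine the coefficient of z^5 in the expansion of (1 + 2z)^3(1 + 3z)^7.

Coefficient of z^5 = Σ_{j} C(3,j)·2^j·C(7,5-j)·3^(5-j) for j from 0 to 3.
= 5103 + 17010 + 11340 + 1512 = 34965.

34965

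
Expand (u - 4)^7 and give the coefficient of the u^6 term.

The general term is C(7,j)·(u)^j·(-4)^(7-j); the u^6 term has j = 6.
C(7,6) = 7.
Coefficient = C(7,6) · (-4)^1 = 7 · (-4) = -28.

-28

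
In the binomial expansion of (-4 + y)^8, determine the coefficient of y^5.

-3584

The general term is C(8,j)·(-4)^j·(y)^(8-j); the y^5 term has j = 3.
C(8,3) = 56.
Coefficient = C(8,3) · (-4)^3 = 56 · (-64) = -3584.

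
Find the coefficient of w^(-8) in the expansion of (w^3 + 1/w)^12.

12

General term: C(12,j)·(w^3)^j·(1/w)^(12-j), with w-exponent 3j − 1(12−j) = 4j − 12.
Set 4j − 12 = -8: j = 1.
C(12,1) = 12; 1^1 = 1; 1^11 = 1.
Coefficient = 12 · 1 · 1 = 12.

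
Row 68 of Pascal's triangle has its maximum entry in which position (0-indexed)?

34

C(68,r) is maximized at r = 68/2 = 34.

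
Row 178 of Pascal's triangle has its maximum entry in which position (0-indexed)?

C(178,m) is maximized at m = 178/2 = 89.

89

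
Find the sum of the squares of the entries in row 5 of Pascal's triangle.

252

Σ C(5,r)² is the coefficient of x^5 in (1+x)^5(1+x)^5 = (1+x)^10, i.e. C(10,5) = 252.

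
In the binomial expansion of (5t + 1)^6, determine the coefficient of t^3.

The general term is C(6,j)·(5t)^j·(1)^(6-j); the t^3 term has j = 3.
C(6,3) = 20.
Coefficient = C(6,3) · 5^3 = 20 · 125 = 2500.

2500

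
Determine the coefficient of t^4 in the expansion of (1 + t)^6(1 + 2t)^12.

Coefficient of t^4 = Σ_{j} C(6,j)·1^j·C(12,4-j)·2^(4-j) for j from 0 to 4.
= 7920 + 10560 + 3960 + 480 + 15 = 22935.

22935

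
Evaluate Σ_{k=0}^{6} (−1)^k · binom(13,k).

The partial alternating sum Σ_{k=0}^{6} (−1)^k C(13,k) = (−1)^6 C(12,6) = 924.

924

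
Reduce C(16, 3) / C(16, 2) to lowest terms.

C(n,k+1)/C(n,k) = (n−k)/(k+1) = (16−2)/(2+1) = 14/3.

14/3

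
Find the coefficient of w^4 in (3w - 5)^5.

-2025

The general term is C(5,j)·(3w)^j·(-5)^(5-j); the w^4 term has j = 4.
C(5,4) = 5.
Coefficient = C(5,4) · 3^4 · (-5)^1 = 5 · 81 · (-5) = -2025.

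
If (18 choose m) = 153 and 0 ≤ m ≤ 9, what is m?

2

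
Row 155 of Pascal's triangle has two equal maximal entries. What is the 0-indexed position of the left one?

77

For odd n = 155, C(155,i) peaks at i = (n−1)/2 and (n+1)/2; the smaller is 77.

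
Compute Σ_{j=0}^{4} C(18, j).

4048

1 + 18 + 153 + 816 + 3060 = 4048.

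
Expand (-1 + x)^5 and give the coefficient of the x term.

The general term is C(5,j)·(-1)^j·(x)^(5-j); the x^1 term has j = 4.
C(5,4) = 5.
Coefficient = C(5,4) = 5.

5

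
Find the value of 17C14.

680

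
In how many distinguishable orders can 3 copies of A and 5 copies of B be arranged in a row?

56

Choose positions for the A's: C(8,3) = 56.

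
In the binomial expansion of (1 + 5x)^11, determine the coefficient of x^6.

7218750

The general term is C(11,j)·(1)^j·(5x)^(11-j); the x^6 term has j = 5.
C(11,5) = 462.
Coefficient = C(11,5) · 5^6 = 462 · 15625 = 7218750.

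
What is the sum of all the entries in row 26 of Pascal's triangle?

Setting x = 1 in (1+x)^26 gives Σ C(26,k) = 2^26 = 67108864.

67108864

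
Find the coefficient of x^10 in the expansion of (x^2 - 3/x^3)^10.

General term: C(10,j)·(x^2)^j·(-3/x^3)^(10-j), with x-exponent 2j − 3(10−j) = 5j − 30.
Set 5j − 30 = 10: j = 8.
C(10,8) = 45; 1^8 = 1; (-3)^2 = 9.
Coefficient = 45 · 1 · 9 = 405.

405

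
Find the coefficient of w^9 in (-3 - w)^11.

-495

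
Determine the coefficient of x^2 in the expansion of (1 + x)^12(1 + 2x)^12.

Coefficient of x^2 = Σ_{j} C(12,j)·1^j·C(12,2-j)·2^(2-j) for j from 0 to 2.
= 264 + 288 + 66 = 618.

618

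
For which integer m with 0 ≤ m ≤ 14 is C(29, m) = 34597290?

C(29,m) increases on 0 ≤ m ≤ 14. C(29,10) = 20030010 and C(29,11) = 34597290, so m = 11.

11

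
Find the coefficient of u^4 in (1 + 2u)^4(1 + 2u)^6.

3360

(1 + 2u)^4(1 + 2u)^6 = (1 + 2u)^10, so the coefficient of u^4 is C(10,4)·2^4 = 210·16 = 3360.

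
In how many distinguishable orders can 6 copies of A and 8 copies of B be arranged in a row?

3003

Choose positions for the A's: C(14,6) = 3003.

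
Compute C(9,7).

36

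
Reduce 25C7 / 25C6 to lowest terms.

19/7

C(n,k+1)/C(n,k) = (n−k)/(k+1) = (25−6)/(6+1) = 19/7.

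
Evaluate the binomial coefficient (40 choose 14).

C(40,14) = (40·39·38·37·36·35·34·33·32·31·30·29·28·27) / 14! = 2023140487449489408000 / 87178291200 = 23206929840.

23206929840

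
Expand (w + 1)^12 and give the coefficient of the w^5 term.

792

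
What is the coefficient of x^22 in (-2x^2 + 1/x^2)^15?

-860160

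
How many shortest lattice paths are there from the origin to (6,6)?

Each path is a sequence of 12 steps with 6 rights: C(12,6) = 924.

924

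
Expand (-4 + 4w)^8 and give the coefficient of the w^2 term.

1835008

The general term is C(8,j)·(-4)^j·(4w)^(8-j); the w^2 term has j = 6.
C(8,6) = 28.
Coefficient = C(8,6) · (-4)^6 · 4^2 = 28 · 4096 · 16 = 1835008.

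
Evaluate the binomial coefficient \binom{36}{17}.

8597496600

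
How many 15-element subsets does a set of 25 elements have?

3268760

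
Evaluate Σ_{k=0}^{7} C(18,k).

63004

1 + 18 + 153 + 816 + 3060 + 8568 + 18564 + 31824 = 63004.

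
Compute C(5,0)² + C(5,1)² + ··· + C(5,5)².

By Vandermonde's identity, Σ C(5,j)² = C(10,5) = 252.

252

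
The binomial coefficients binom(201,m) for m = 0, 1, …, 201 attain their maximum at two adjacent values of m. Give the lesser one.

For odd n = 201, C(201,m) peaks at m = (n−1)/2 and (n+1)/2; the lesser is 100.

100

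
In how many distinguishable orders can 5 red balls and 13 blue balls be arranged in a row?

8568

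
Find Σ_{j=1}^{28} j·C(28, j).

3758096384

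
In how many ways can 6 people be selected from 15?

This is C(15,6) = 5005.

5005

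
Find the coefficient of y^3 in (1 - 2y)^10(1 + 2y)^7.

160

Coefficient of y^3 = Σ_{j} C(10,j)·(-2)^j·C(7,3-j)·2^(3-j) for j from 0 to 3.
= 280 + (-1680) + 2520 + (-960) = 160.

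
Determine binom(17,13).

C(17,13) = C(17,4) by symmetry.
C(17,4) = (17·16·15·14) / 4! = 57120 / 24 = 2380.

2380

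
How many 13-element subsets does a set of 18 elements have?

C(18,13) = C(18,5) by symmetry.
C(18,5) = (18·17·16·15·14) / 5! = 1028160 / 120 = 8568.

8568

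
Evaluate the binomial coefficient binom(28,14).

40116600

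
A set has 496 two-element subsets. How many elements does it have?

32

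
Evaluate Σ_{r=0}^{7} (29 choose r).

1 + 29 + 406 + 3654 + 23751 + 118755 + 475020 + 1560780 = 2182396.

2182396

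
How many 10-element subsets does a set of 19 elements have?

92378

C(19,10) = C(19,9) by symmetry.
C(19,9) = (19·18·17·16·15·14·13·12·11) / 9! = 33522128640 / 362880 = 92378.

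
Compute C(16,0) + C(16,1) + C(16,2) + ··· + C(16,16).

Setting x = 1 in (1+x)^16 gives Σ C(16,k) = 2^16 = 65536.

65536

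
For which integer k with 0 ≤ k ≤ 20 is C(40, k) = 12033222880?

13

C(40,k) increases on 0 ≤ k ≤ 20. C(40,12) = 5586853480 and C(40,13) = 12033222880, so k = 13.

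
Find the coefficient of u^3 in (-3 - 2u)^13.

The general term is C(13,j)·(-3)^j·(-2u)^(13-j); the u^3 term has j = 10.
C(13,10) = 286.
Coefficient = C(13,10) · (-3)^10 · (-2)^3 = 286 · 59049 · (-8) = -135104112.

-135104112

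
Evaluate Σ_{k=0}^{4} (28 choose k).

1 + 28 + 378 + 3276 + 20475 = 24158.

24158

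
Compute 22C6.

74613

C(22,6) = (22·21·20·19·18·17) / 6! = 53721360 / 720 = 74613.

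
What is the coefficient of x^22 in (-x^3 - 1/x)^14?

2002

General term: C(14,j)·(-x^3)^j·(-1/x)^(14-j), with x-exponent 3j − 1(14−j) = 4j − 14.
Set 4j − 14 = 22: j = 9.
C(14,9) = 2002; (-1)^9 = -1; (-1)^5 = -1.
Coefficient = 2002 · (-1) · (-1) = 2002.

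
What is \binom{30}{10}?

C(30,10) = (30·29·28·27·26·25·24·23·22·21) / 10! = 109027350432000 / 3628800 = 30045015.

30045015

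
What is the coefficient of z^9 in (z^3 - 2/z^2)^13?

General term: C(13,j)·(z^3)^j·(-2/z^2)^(13-j), with z-exponent 3j − 2(13−j) = 5j − 26.
Set 5j − 26 = 9: j = 7.
C(13,7) = 1716; 1^7 = 1; (-2)^6 = 64.
Coefficient = 1716 · 1 · 64 = 109824.

109824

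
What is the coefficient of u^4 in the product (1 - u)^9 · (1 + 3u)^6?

Coefficient of u^4 = Σ_{j} C(9,j)·(-1)^j·C(6,4-j)·3^(4-j) for j from 0 to 4.
= 1215 + (-4860) + 4860 + (-1512) + 126 = -171.

-171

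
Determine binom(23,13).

C(23,13) = C(23,10) by symmetry.
C(23,10) = (23·22·21·20·19·18·17·16·15·14) / 10! = 4151586700800 / 3628800 = 1144066.

1144066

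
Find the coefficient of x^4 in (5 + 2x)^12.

The general term is C(12,j)·(5)^j·(2x)^(12-j); the x^4 term has j = 8.
C(12,8) = 495.
Coefficient = C(12,8) · 5^8 · 2^4 = 495 · 390625 · 16 = 3093750000.

3093750000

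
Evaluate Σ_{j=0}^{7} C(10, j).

968

1 + 10 + 45 + 120 + 210 + 252 + 210 + 120 = 968.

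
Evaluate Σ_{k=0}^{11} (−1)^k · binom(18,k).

-12376

The partial alternating sum Σ_{k=0}^{11} (−1)^k C(18,k) = (−1)^11 C(17,11) = -12376.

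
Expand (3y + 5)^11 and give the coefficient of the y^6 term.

1052493750

The general term is C(11,j)·(3y)^j·(5)^(11-j); the y^6 term has j = 6.
C(11,6) = 462.
Coefficient = C(11,6) · 3^6 · 5^5 = 462 · 729 · 3125 = 1052493750.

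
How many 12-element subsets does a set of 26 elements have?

9657700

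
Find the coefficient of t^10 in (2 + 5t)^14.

156406250000

The general term is C(14,j)·(2)^j·(5t)^(14-j); the t^10 term has j = 4.
C(14,4) = 1001.
Coefficient = C(14,4) · 2^4 · 5^10 = 1001 · 16 · 9765625 = 156406250000.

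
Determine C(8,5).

C(8,5) = C(8,3) by symmetry.
C(8,3) = (8·7·6) / 3! = 336 / 6 = 56.

56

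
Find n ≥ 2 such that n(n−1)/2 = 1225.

50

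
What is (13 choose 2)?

C(13,2) = (13·12) / 2! = 156 / 2 = 78.

78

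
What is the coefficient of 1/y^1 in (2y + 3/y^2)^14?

249080832

General term: C(14,j)·(2y)^j·(3/y^2)^(14-j), with y-exponent 1j − 2(14−j) = 3j − 28.
Set 3j − 28 = -1: j = 9.
C(14,9) = 2002; 2^9 = 512; 3^5 = 243.
Coefficient = 2002 · 512 · 243 = 249080832.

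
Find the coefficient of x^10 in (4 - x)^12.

The general term is C(12,j)·(4)^j·(-x)^(12-j); the x^10 term has j = 2.
C(12,2) = 66.
Coefficient = C(12,2) · 4^2 = 66 · 16 = 1056.

1056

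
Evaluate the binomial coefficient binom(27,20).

C(27,20) = C(27,7) by symmetry.
C(27,7) = (27·26·25·24·23·22·21) / 7! = 4475671200 / 5040 = 888030.

888030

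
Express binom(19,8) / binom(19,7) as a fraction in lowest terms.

C(n,k+1)/C(n,k) = (n−k)/(k+1) = (19−7)/(7+1) = 12/8 = 3/2.

3/2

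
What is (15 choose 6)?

5005

C(15,6) = (15·14·13·12·11·10) / 6! = 3603600 / 720 = 5005.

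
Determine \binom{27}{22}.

80730

C(27,22) = C(27,5) by symmetry.
C(27,5) = (27·26·25·24·23) / 5! = 9687600 / 120 = 80730.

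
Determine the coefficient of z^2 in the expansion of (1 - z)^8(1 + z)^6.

Coefficient of z^2 = Σ_{j} C(8,j)·(-1)^j·C(6,2-j)·1^(2-j) for j from 0 to 2.
= 15 + (-48) + 28 = -5.

-5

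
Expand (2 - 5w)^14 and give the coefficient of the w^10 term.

156406250000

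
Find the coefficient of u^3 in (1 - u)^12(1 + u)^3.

-57

Coefficient of u^3 = Σ_{j} C(12,j)·(-1)^j·C(3,3-j)·1^(3-j) for j from 0 to 3.
= 1 + (-36) + 198 + (-220) = -57.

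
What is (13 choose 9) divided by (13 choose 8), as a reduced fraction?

C(n,k+1)/C(n,k) = (n−k)/(k+1) = (13−8)/(8+1) = 5/9.

5/9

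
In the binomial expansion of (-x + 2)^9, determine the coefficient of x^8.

The general term is C(9,j)·(-x)^j·(2)^(9-j); the x^8 term has j = 8.
C(9,8) = 9.
Coefficient = C(9,8) · 2^1 = 9 · 2 = 18.

18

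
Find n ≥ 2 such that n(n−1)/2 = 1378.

53

n(n−1)/2 = 1378 ⇒ n(n−1) = 2756. Since 53·52 = 2756, n = 53.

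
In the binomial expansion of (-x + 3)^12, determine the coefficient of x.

-2125764

The general term is C(12,j)·(-x)^j·(3)^(12-j); the x^1 term has j = 1.
C(12,1) = 12.
Coefficient = C(12,1) · (-1)^1 · 3^11 = 12 · (-1) · 177147 = -2125764.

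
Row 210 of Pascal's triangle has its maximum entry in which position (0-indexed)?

105

C(210,k) is maximized at k = 210/2 = 105.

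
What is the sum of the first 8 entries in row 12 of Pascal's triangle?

3302

1 + 12 + 66 + 220 + 495 + 792 + 924 + 792 = 3302.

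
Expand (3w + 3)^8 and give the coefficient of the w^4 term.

459270

The general term is C(8,j)·(3w)^j·(3)^(8-j); the w^4 term has j = 4.
C(8,4) = 70.
Coefficient = C(8,4) · 3^4 · 3^4 = 70 · 81 · 81 = 459270.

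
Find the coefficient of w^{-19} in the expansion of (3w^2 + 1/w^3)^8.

General term: C(8,j)·(3w^2)^j·(1/w^3)^(8-j), with w-exponent 2j − 3(8−j) = 5j − 24.
Set 5j − 24 = -19: j = 1.
C(8,1) = 8; 3^1 = 3; 1^7 = 1.
Coefficient = 8 · 3 · 1 = 24.

24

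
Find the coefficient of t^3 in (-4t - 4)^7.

The general term is C(7,j)·(-4t)^j·(-4)^(7-j); the t^3 term has j = 3.
C(7,3) = 35.
Coefficient = C(7,3) · (-4)^3 · (-4)^4 = 35 · (-64) · 256 = -573440.

-573440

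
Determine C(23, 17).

C(23,17) = C(23,6) by symmetry.
C(23,6) = (23·22·21·20·19·18) / 6! = 72681840 / 720 = 100947.

100947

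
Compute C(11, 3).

C(11,3) = (11·10·9) / 3! = 990 / 6 = 165.

165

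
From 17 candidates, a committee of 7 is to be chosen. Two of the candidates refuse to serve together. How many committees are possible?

16445

All 7-subsets: C(17,7) = 19448. Those containing both fixed elements: C(15,5) = 3003.
19448 − 3003 = 16445.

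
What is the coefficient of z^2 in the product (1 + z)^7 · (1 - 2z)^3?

Coefficient of z^2 = Σ_{j} C(7,j)·1^j·C(3,2-j)·(-2)^(2-j) for j from 0 to 2.
= 12 + (-42) + 21 = -9.

-9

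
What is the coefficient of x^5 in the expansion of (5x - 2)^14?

The general term is C(14,j)·(5x)^j·(-2)^(14-j); the x^5 term has j = 5.
C(14,5) = 2002.
Coefficient = C(14,5) · 5^5 · (-2)^9 = 2002 · 3125 · (-512) = -3203200000.

-3203200000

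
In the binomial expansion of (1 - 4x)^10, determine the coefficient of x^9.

The general term is C(10,j)·(1)^j·(-4x)^(10-j); the x^9 term has j = 1.
C(10,1) = 10.
Coefficient = C(10,1) · (-4)^9 = 10 · (-262144) = -2621440.

-2621440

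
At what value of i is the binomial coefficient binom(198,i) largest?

C(198,i) is maximized at i = 198/2 = 99.

99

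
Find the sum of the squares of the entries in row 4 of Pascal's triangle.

Σ C(4,k)² is the coefficient of x^4 in (1+x)^4(1+x)^4 = (1+x)^8, i.e. C(8,4) = 70.

70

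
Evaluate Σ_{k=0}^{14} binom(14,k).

16384

Setting x = 1 in (1+x)^14 gives Σ C(14,k) = 2^14 = 16384.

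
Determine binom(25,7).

480700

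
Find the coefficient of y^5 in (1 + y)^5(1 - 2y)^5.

Coefficient of y^5 = Σ_{j} C(5,j)·1^j·C(5,5-j)·(-2)^(5-j) for j from 0 to 5.
= (-32) + 400 + (-800) + 400 + (-50) + 1 = -81.

-81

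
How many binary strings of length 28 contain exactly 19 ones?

Choose the 19 positions: C(28,19) = 6906900.

6906900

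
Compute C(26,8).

1562275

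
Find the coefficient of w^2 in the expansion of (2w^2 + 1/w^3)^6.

General term: C(6,j)·(2w^2)^j·(1/w^3)^(6-j), with w-exponent 2j − 3(6−j) = 5j − 18.
Set 5j − 18 = 2: j = 4.
C(6,4) = 15; 2^4 = 16; 1^2 = 1.
Coefficient = 15 · 16 · 1 = 240.

240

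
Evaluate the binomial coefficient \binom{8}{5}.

C(8,5) = C(8,3) by symmetry.
C(8,3) = (8·7·6) / 3! = 336 / 6 = 56.

56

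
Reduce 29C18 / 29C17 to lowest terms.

2/3

C(n,k+1)/C(n,k) = (n−k)/(k+1) = (29−17)/(17+1) = 12/18 = 2/3.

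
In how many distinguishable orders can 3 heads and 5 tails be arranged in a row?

Choose positions for the heads: C(8,3) = 56.

56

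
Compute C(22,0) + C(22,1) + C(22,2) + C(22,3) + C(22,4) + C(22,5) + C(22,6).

1 + 22 + 231 + 1540 + 7315 + 26334 + 74613 = 110056.

110056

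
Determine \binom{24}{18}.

C(24,18) = C(24,6) by symmetry.
C(24,6) = (24·23·22·21·20·19) / 6! = 96909120 / 720 = 134596.

134596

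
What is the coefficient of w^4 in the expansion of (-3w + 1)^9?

10206

The general term is C(9,j)·(-3w)^j·(1)^(9-j); the w^4 term has j = 4.
C(9,4) = 126.
Coefficient = C(9,4) · (-3)^4 = 126 · 81 = 10206.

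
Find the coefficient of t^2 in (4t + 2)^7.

The general term is C(7,j)·(4t)^j·(2)^(7-j); the t^2 term has j = 2.
C(7,2) = 21.
Coefficient = C(7,2) · 4^2 · 2^5 = 21 · 16 · 32 = 10752.

10752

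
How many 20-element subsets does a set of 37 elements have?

C(37,20) = C(37,17) by symmetry.
C(37,17) = (37·36·35·34·33·32·31·30·29·28·27·26·25·24·23·22·21) / 17! = 5657339689378493276160000 / 355687428096000 = 15905368710.

15905368710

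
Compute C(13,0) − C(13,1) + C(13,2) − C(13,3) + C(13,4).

495

The partial alternating sum Σ_{k=0}^{4} (−1)^k C(13,k) = (−1)^4 C(12,4) = 495.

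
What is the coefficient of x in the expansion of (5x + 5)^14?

85449218750

The general term is C(14,j)·(5x)^j·(5)^(14-j); the x^1 term has j = 1.
C(14,1) = 14.
Coefficient = C(14,1) · 5^1 · 5^13 = 14 · 5 · 1220703125 = 85449218750.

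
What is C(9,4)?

126

C(9,4) = (9·8·7·6) / 4! = 3024 / 24 = 126.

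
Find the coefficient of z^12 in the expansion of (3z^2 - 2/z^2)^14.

General term: C(14,j)·(3z^2)^j·(-2/z^2)^(14-j), with z-exponent 2j − 2(14−j) = 4j − 28.
Set 4j − 28 = 12: j = 10.
C(14,10) = 1001; 3^10 = 59049; (-2)^4 = 16.
Coefficient = 1001 · 59049 · 16 = 945728784.

945728784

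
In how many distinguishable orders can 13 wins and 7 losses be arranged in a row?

Choose positions for the wins: C(20,13) = 77520.

77520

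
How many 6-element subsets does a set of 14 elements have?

3003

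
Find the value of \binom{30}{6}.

C(30,6) = (30·29·28·27·26·25) / 6! = 427518000 / 720 = 593775.

593775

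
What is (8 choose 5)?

C(8,5) = C(8,3) by symmetry.
C(8,3) = (8·7·6) / 3! = 336 / 6 = 56.

56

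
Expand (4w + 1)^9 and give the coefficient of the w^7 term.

589824

The general term is C(9,j)·(4w)^j·(1)^(9-j); the w^7 term has j = 7.
C(9,7) = 36.
Coefficient = C(9,7) · 4^7 = 36 · 16384 = 589824.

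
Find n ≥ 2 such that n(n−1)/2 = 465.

n(n−1)/2 = 465 ⇒ n(n−1) = 930. Since 31·30 = 930, n = 31.

31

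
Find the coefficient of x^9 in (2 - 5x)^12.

-3437500000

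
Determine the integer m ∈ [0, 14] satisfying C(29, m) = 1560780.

7

C(29,m) increases on 0 ≤ m ≤ 14. C(29,6) = 475020 and C(29,7) = 1560780, so m = 7.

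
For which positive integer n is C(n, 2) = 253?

n(n−1)/2 = 253 ⇒ n(n−1) = 506. Since 23·22 = 506, n = 23.

23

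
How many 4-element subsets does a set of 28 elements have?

C(28,4) = (28·27·26·25) / 4! = 491400 / 24 = 20475.

20475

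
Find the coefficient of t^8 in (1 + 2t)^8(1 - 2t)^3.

1280

Coefficient of t^8 = Σ_{j} C(8,j)·2^j·C(3,8-j)·(-2)^(8-j) for j from 5 to 8.
= (-14336) + 21504 + (-6144) + 256 = 1280.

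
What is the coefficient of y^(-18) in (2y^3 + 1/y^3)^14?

General term: C(14,j)·(2y^3)^j·(1/y^3)^(14-j), with y-exponent 3j − 3(14−j) = 6j − 42.
Set 6j − 42 = -18: j = 4.
C(14,4) = 1001; 2^4 = 16; 1^10 = 1.
Coefficient = 1001 · 16 · 1 = 16016.

16016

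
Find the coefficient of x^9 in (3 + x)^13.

The general term is C(13,j)·(3)^j·(x)^(13-j); the x^9 term has j = 4.
C(13,4) = 715.
Coefficient = C(13,4) · 3^4 = 715 · 81 = 57915.

57915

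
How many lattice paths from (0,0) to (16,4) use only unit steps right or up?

Each path is a sequence of 20 steps with 16 rights: C(20,16) = 4845.

4845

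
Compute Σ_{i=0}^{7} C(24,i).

1 + 24 + 276 + 2024 + 10626 + 42504 + 134596 + 346104 = 536155.

536155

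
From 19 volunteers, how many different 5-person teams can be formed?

This is C(19,5) = 11628.

11628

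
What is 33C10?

C(33,10) = (33·32·31·30·29·28·27·26·25·24) / 10! = 335885501952000 / 3628800 = 92561040.

92561040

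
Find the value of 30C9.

14307150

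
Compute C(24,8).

735471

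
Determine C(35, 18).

4537567650

C(35,18) = C(35,17) by symmetry.
C(35,17) = (35·34·33·32·31·30·29·28·27·26·25·24·23·22·21·20·19) / 17! = 1613955767240110694400000 / 355687428096000 = 4537567650.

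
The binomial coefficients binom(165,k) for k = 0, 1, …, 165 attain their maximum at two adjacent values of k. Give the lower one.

For odd n = 165, C(165,k) peaks at k = (n−1)/2 and (n+1)/2; the lower is 82.

82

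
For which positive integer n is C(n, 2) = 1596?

57

n(n−1)/2 = 1596 ⇒ n(n−1) = 3192. Since 57·56 = 3192, n = 57.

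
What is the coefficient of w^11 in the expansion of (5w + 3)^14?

479882812500

The general term is C(14,j)·(5w)^j·(3)^(14-j); the w^11 term has j = 11.
C(14,11) = 364.
Coefficient = C(14,11) · 5^11 · 3^3 = 364 · 48828125 · 27 = 479882812500.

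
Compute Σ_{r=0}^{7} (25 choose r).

726206

1 + 25 + 300 + 2300 + 12650 + 53130 + 177100 + 480700 = 726206.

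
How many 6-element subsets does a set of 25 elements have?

C(25,6) = (25·24·23·22·21·20) / 6! = 127512000 / 720 = 177100.

177100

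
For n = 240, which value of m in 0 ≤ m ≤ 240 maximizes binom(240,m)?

120

C(240,m) is maximized at m = 240/2 = 120.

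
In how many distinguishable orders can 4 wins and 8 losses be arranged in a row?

Choose positions for the wins: C(12,4) = 495.

495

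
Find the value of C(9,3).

C(9,3) = (9·8·7) / 3! = 504 / 6 = 84.

84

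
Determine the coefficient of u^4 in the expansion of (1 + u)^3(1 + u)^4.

Coefficient of u^4 = Σ_{j} C(3,j)·C(4,4-j) for j from 0 to 3.
= 1 + 12 + 18 + 4 = 35.

35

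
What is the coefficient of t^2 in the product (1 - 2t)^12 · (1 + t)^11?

55

Coefficient of t^2 = Σ_{j} C(12,j)·(-2)^j·C(11,2-j)·1^(2-j) for j from 0 to 2.
= 55 + (-264) + 264 = 55.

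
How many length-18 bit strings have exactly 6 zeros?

18564

Choose the 6 positions: C(18,6) = 18564.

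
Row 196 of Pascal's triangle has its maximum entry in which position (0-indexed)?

98

C(196,r) is maximized at r = 196/2 = 98.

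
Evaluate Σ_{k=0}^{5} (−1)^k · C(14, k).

-1287

The partial alternating sum Σ_{k=0}^{5} (−1)^k C(14,k) = (−1)^5 C(13,5) = -1287.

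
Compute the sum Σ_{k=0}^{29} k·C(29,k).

Since k·C(29,k) = 29·C(28,k−1), the sum is 29·2^28 = 29·268435456 = 7784628224.

7784628224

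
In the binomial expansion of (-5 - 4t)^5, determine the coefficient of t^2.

-20000

The general term is C(5,j)·(-5)^j·(-4t)^(5-j); the t^2 term has j = 3.
C(5,3) = 10.
Coefficient = C(5,3) · (-5)^3 · (-4)^2 = 10 · (-125) · 16 = -20000.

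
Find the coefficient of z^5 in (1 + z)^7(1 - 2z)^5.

Coefficient of z^5 = Σ_{j} C(7,j)·1^j·C(5,5-j)·(-2)^(5-j) for j from 0 to 5.
= (-32) + 560 + (-1680) + 1400 + (-350) + 21 = -81.

-81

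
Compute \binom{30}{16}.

145422675

C(30,16) = C(30,14) by symmetry.
C(30,14) = (30·29·28·27·26·25·24·23·22·21·20·19·18·17) / 14! = 12677700308232960000 / 87178291200 = 145422675.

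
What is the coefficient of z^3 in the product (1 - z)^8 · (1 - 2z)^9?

-2384

Coefficient of z^3 = Σ_{j} C(8,j)·(-1)^j·C(9,3-j)·(-2)^(3-j) for j from 0 to 3.
= (-672) + (-1152) + (-504) + (-56) = -2384.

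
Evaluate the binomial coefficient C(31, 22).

20160075

C(31,22) = C(31,9) by symmetry.
C(31,9) = (31·30·29·28·27·26·25·24·23) / 9! = 7315688016000 / 362880 = 20160075.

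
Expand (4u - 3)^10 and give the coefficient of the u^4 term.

39191040

The general term is C(10,j)·(4u)^j·(-3)^(10-j); the u^4 term has j = 4.
C(10,4) = 210.
Coefficient = C(10,4) · 4^4 · (-3)^6 = 210 · 256 · 729 = 39191040.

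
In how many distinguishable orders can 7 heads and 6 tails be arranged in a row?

1716

Choose positions for the heads: C(13,7) = 1716.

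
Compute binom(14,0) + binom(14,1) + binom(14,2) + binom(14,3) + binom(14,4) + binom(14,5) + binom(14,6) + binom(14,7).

1 + 14 + 91 + 364 + 1001 + 2002 + 3003 + 3432 = 9908.

9908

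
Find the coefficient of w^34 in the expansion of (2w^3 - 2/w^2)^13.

General term: C(13,j)·(2w^3)^j·(-2/w^2)^(13-j), with w-exponent 3j − 2(13−j) = 5j − 26.
Set 5j − 26 = 34: j = 12.
C(13,12) = 13; 2^12 = 4096; (-2)^1 = -2.
Coefficient = 13 · 4096 · (-2) = -106496.

-106496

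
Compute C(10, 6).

C(10,6) = C(10,4) by symmetry.
C(10,4) = (10·9·8·7) / 4! = 5040 / 24 = 210.

210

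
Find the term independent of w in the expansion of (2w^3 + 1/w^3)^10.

8064

General term: C(10,j)·(2w^3)^j·(1/w^3)^(10-j), with w-exponent 3j − 3(10−j) = 6j − 30.
Set 6j − 30 = 0: j = 5.
C(10,5) = 252; 2^5 = 32; 1^5 = 1.
Coefficient = 252 · 32 · 1 = 8064.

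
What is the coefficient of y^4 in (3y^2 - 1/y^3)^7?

General term: C(7,j)·(3y^2)^j·(-1/y^3)^(7-j), with y-exponent 2j − 3(7−j) = 5j − 21.
Set 5j − 21 = 4: j = 5.
C(7,5) = 21; 3^5 = 243; (-1)^2 = 1.
Coefficient = 21 · 243 · 1 = 5103.

5103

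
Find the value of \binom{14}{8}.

3003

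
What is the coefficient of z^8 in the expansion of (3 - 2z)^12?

The general term is C(12,j)·(3)^j·(-2z)^(12-j); the z^8 term has j = 4.
C(12,4) = 495.
Coefficient = C(12,4) · 3^4 · (-2)^8 = 495 · 81 · 256 = 10264320.

10264320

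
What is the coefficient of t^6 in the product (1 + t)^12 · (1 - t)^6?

116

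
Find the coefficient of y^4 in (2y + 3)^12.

51963120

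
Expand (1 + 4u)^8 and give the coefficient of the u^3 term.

3584

The general term is C(8,j)·(1)^j·(4u)^(8-j); the u^3 term has j = 5.
C(8,5) = 56.
Coefficient = C(8,5) · 4^3 = 56 · 64 = 3584.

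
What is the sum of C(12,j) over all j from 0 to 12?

4096

The entries of row 12 sum to 2^12 = 4096.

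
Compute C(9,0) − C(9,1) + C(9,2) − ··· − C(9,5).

-56

The partial alternating sum Σ_{k=0}^{5} (−1)^k C(9,k) = (−1)^5 C(8,5) = -56.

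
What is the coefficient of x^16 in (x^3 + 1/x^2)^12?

General term: C(12,j)·(x^3)^j·(1/x^2)^(12-j), with x-exponent 3j − 2(12−j) = 5j − 24.
Set 5j − 24 = 16: j = 8.
C(12,8) = 495; 1^8 = 1; 1^4 = 1.
Coefficient = 495 · 1 · 1 = 495.

495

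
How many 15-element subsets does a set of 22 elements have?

170544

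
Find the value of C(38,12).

2707475148

C(38,12) = (38·37·36·35·34·33·32·31·30·29·28·27) / 12! = 1296884927852236800 / 479001600 = 2707475148.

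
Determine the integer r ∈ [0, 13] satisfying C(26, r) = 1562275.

8

C(26,r) increases on 0 ≤ r ≤ 13. C(26,7) = 657800 and C(26,8) = 1562275, so r = 8.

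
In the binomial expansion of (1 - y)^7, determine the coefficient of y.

-7

The general term is C(7,j)·(1)^j·(-y)^(7-j); the y^1 term has j = 6.
C(7,6) = 7.
Coefficient = C(7,6) · (-1)^1 = 7 · (-1) = -7.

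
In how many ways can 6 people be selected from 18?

18564

This is C(18,6) = 18564.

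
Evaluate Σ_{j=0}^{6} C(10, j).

848

1 + 10 + 45 + 120 + 210 + 252 + 210 = 848.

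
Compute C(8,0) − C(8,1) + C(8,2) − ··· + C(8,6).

7

The partial alternating sum Σ_{k=0}^{6} (−1)^k C(8,k) = (−1)^6 C(7,6) = 7.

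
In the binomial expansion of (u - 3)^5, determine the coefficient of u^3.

90

The general term is C(5,j)·(u)^j·(-3)^(5-j); the u^3 term has j = 3.
C(5,3) = 10.
Coefficient = C(5,3) · (-3)^2 = 10 · 9 = 90.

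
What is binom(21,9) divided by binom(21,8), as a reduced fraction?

13/9

C(n,k+1)/C(n,k) = (n−k)/(k+1) = (21−8)/(8+1) = 13/9.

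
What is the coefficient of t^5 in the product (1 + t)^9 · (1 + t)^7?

Coefficient of t^5 = Σ_{j} C(9,j)·C(7,5-j) for j from 0 to 5.
= 21 + 315 + 1260 + 1764 + 882 + 126 = 4368.

4368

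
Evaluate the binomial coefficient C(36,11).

600805296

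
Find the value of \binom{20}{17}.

C(20,17) = C(20,3) by symmetry.
C(20,3) = (20·19·18) / 3! = 6840 / 6 = 1140.

1140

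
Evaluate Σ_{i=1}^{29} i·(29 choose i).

Differentiating (1+x)^29 and setting x=1: Σ i·C(29,i) = 29·2^28 = 7784628224.

7784628224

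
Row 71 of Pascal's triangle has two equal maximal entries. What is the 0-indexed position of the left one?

35

For odd n = 71, C(71,m) peaks at m = (n−1)/2 and (n+1)/2; the lesser is 35.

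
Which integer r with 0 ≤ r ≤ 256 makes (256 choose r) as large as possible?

C(256,r) is maximized at r = 256/2 = 128.

128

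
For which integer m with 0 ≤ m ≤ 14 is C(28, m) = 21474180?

11

C(28,m) increases on 0 ≤ m ≤ 14. C(28,10) = 13123110 and C(28,11) = 21474180, so m = 11.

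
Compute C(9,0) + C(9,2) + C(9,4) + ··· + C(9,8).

256

Even-k terms of row 9 sum to 2^8 = 256.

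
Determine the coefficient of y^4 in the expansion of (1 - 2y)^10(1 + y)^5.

Coefficient of y^4 = Σ_{j} C(10,j)·(-2)^j·C(5,4-j)·1^(4-j) for j from 0 to 4.
= 5 + (-200) + 1800 + (-4800) + 3360 = 165.

165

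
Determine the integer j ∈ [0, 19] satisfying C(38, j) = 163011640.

9

C(38,j) increases on 0 ≤ j ≤ 19. C(38,8) = 48903492 and C(38,9) = 163011640, so j = 9.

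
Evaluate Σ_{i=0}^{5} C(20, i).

1 + 20 + 190 + 1140 + 4845 + 15504 = 21700.

21700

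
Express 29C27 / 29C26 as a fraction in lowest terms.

C(n,k+1)/C(n,k) = (n−k)/(k+1) = (29−26)/(26+1) = 3/27 = 1/9.

1/9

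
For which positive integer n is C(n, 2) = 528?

33

n(n−1)/2 = 528 ⇒ n(n−1) = 1056. Since 33·32 = 1056, n = 33.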